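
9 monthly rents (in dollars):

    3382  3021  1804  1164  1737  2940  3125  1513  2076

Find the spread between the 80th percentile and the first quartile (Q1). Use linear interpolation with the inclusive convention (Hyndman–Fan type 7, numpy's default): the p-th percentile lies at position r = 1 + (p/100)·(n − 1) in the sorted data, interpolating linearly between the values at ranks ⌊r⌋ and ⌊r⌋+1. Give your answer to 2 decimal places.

Sorted: 1164, 1513, 1737, 1804, 2076, 2940, 3021, 3125, 3382.
n = 9.
P25: r = 3 (integer) → 1737.
P80: r = 7.4; ranks 7–8 are 3021, 3125; interpolating gives 3062.6.
Difference: 3062.6 − 1737 = 1325.6.

1325.60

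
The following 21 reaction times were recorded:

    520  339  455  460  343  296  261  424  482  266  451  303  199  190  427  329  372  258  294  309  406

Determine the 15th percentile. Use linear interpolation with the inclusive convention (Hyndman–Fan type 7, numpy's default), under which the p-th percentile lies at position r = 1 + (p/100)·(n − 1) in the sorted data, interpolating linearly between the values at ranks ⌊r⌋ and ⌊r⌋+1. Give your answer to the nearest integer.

Sorted: 190, 199, 258, 261, 266, 294, 296, 303, 309, 329, 339, 343, 372, 406, 424, 427, 451, 455, 460, 482, 520.
n = 21.
r = 1 + (15/100)·(21 − 1) = 1 + 3 = 4.
r is an integer, so P15 is the value at rank 4: 261.

261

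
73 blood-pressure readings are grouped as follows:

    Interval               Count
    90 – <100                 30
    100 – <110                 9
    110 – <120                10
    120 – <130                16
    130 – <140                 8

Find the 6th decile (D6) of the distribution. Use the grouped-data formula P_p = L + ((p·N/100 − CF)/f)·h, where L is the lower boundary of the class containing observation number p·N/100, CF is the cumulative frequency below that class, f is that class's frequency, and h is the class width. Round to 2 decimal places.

114.80

N = 73; target position k = 60/100 · 73 = 43.8.
Cumulative frequencies: 30, 39, 49, 65, 73.
Observation 43.8 falls in the class 110 – <120.
L = 110, CF = 39, f = 10, h = 10.
P60 = 110 + ((43.8 − 39)/10)·10 = 110 + 4.8 = 114.8.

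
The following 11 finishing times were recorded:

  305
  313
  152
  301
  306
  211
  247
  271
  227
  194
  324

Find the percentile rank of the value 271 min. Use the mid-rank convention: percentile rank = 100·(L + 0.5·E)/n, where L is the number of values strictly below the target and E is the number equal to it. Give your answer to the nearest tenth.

50.0

Sorted: 152, 194, 211, 227, 247, 271, 301, 305, 306, 313, 324.
Count below 271: L = 5; count equal: E = 1; n = 11.
Percentile rank = 100·(5 + 0.5·1)/11 = 100·5.5/11 = 50.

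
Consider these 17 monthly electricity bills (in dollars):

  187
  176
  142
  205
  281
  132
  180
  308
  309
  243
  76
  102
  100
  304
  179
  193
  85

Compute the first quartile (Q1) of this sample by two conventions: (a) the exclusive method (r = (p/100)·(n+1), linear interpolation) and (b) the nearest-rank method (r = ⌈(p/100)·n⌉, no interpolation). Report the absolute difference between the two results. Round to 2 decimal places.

Sorted: 76, 85, 100, 102, 132, 142, 176, 179, 180, 187, 193, 205, 243, 281, 304, 308, 309.
n = 17.
(a) r = 4.5; between ranks 4 (102) and 5 (132): 117.
(b) the nearest-rank method: rank 5 → 132.
|117 − 132| = 15.

15.00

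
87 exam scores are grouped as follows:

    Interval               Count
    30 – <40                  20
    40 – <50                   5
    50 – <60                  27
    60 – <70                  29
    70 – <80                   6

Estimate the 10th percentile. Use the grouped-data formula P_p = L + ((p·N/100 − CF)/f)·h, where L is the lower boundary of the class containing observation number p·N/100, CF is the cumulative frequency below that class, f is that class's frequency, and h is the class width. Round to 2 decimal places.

34.35

N = 87; target position k = 10/100 · 87 = 8.7.
Cumulative frequencies: 20, 25, 52, 81, 87.
Observation 8.7 falls in the class 30 – <40.
L = 30, CF = 0, f = 20, h = 10.
P10 = 30 + ((8.7 − 0)/20)·10 = 30 + 4.35 = 34.35.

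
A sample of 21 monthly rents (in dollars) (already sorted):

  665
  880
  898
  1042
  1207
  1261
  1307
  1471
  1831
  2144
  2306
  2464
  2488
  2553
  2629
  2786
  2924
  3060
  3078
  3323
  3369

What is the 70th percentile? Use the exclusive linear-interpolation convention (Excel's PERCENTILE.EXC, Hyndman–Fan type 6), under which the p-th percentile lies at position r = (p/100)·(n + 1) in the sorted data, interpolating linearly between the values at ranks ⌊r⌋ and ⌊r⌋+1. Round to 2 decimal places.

2691.80

n = 21.
r = (70/100)·(21 + 1) = 15.4.
Rank 15 is 2629 and rank 16 is 2786.
Interpolate: 2629 + 0.4·(2786 − 2629) = 2629 + 0.4·157 = 2691.8.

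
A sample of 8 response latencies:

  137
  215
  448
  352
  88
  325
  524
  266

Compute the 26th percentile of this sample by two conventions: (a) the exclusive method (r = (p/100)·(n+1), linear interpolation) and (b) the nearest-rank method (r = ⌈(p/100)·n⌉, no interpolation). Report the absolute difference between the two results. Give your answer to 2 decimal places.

Sorted: 88, 137, 215, 266, 325, 352, 448, 524.
n = 8.
(a) r = 2.34; between ranks 2 (137) and 3 (215): 163.52.
(b) the nearest-rank method: rank 3 → 215.
|163.52 − 215| = 51.48.

51.48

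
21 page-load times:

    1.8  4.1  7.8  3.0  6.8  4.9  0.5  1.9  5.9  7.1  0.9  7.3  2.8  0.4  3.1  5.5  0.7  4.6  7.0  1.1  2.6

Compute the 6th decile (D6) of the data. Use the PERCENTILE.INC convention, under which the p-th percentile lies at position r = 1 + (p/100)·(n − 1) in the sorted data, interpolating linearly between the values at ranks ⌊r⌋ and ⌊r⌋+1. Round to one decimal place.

4.6

Sorted: 0.4, 0.5, 0.7, 0.9, 1.1, 1.8, 1.9, 2.6, 2.8, 3.0, 3.1, 4.1, 4.6, 4.9, 5.5, 5.9, 6.8, 7.0, 7.1, 7.3, 7.8.
n = 21.
r = 1 + (60/100)·(21 − 1) = 1 + 12 = 13.
r is an integer, so P60 is the value at rank 13: 4.6.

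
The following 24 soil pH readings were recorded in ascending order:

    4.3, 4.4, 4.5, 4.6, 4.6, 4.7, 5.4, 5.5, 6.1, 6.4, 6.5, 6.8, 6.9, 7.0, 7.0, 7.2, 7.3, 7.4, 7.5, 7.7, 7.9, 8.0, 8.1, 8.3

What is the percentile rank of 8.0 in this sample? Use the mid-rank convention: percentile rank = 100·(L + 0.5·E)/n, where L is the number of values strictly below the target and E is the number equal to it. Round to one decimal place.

Count below 8.0: L = 21; count equal: E = 1; n = 24.
Percentile rank = 100·(21 + 0.5·1)/24 = 100·21.5/24 = 89.58.

89.6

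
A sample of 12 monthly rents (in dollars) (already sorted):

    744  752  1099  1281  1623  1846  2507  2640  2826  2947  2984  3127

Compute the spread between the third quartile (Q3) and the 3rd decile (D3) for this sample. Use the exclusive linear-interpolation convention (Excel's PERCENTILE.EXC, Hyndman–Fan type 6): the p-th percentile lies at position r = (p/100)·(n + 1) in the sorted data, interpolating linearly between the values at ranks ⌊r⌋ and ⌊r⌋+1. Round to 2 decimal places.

1653.95

n = 12.
P30: r = 3.9; ranks 3–4 are 1099, 1281; interpolating gives 1262.8.
P75: r = 9.75; ranks 9–10 are 2826, 2947; interpolating gives 2916.75.
Difference: 2916.75 − 1262.8 = 1653.95.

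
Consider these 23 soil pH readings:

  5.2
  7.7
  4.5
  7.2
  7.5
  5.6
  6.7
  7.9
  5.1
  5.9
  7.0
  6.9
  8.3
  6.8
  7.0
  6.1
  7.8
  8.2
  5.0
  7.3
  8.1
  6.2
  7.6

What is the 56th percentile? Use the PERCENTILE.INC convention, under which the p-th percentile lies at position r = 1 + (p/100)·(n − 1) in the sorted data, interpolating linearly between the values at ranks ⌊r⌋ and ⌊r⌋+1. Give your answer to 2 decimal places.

7.06

Sorted: 4.5, 5.0, 5.1, 5.2, 5.6, 5.9, 6.1, 6.2, 6.7, 6.8, 6.9, 7.0, 7.0, 7.2, 7.3, 7.5, 7.6, 7.7, 7.8, 7.9, 8.1, 8.2, 8.3.
n = 23.
r = 1 + (56/100)·(23 − 1) = 1 + 12.32 = 13.32.
Rank 13 is 7.0 and rank 14 is 7.2.
Interpolate: 7.0 + 0.32·(7.2 − 7.0) = 7.0 + 0.32·0.2 = 7.064.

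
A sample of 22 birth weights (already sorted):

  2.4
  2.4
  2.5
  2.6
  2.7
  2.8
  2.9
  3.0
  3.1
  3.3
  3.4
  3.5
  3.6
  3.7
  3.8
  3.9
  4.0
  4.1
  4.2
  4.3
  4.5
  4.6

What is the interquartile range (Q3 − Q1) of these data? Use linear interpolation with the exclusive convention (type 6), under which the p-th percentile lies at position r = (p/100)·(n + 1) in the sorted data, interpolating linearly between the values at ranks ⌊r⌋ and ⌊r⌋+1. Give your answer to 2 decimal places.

n = 22.
P25: r = 5.75; ranks 5–6 are 2.7, 2.8; interpolating gives 2.775.
P75: r = 17.25; ranks 17–18 are 4.0, 4.1; interpolating gives 4.025.
Difference: 4.025 − 2.775 = 1.25.

1.25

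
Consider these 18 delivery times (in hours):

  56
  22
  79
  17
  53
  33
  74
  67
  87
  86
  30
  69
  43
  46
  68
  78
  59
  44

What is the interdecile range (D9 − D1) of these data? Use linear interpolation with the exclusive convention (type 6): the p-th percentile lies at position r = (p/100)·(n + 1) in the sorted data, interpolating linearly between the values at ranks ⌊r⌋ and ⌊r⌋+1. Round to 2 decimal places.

64.60

Sorted: 17, 22, 30, 33, 43, 44, 46, 53, 56, 59, 67, 68, 69, 74, 78, 79, 86, 87.
n = 18.
P10: r = 1.9; ranks 1–2 are 17, 22; interpolating gives 21.5.
P90: r = 17.1; ranks 17–18 are 86, 87; interpolating gives 86.1.
Difference: 86.1 − 21.5 = 64.6.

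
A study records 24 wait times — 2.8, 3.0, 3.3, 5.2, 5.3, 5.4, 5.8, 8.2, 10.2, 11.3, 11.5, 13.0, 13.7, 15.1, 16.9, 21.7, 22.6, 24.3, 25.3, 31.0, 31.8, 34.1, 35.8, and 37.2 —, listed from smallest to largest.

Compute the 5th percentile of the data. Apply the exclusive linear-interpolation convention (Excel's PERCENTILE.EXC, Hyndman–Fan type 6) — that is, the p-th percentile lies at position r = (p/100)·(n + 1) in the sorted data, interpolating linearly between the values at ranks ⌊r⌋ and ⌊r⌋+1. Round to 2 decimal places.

2.85

n = 24.
r = (5/100)·(24 + 1) = 1.25.
Rank 1 is 2.8 and rank 2 is 3.0.
Interpolate: 2.8 + 0.25·(3.0 − 2.8) = 2.8 + 0.25·0.2 = 2.85.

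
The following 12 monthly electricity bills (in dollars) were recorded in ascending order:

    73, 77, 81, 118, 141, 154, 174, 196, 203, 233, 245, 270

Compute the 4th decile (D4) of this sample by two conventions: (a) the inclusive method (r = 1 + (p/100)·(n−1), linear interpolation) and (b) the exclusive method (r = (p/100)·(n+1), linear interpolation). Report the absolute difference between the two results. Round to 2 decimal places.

n = 12.
(a) r = 5.4; between ranks 5 (141) and 6 (154): 146.2.
(b) r = 5.2; between ranks 5 (141) and 6 (154): 143.6.
|146.2 − 143.6| = 2.6.

2.60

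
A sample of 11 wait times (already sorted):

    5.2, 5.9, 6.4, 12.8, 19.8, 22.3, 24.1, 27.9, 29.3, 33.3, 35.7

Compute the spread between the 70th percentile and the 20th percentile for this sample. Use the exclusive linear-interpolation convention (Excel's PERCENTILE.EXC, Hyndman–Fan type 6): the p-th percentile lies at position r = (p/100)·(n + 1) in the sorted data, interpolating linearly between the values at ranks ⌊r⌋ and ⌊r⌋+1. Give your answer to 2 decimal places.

22.36

n = 11.
P20: r = 2.4; ranks 2–3 are 5.9, 6.4; interpolating gives 6.1.
P70: r = 8.4; ranks 8–9 are 27.9, 29.3; interpolating gives 28.46.
Difference: 28.46 − 6.1 = 22.36.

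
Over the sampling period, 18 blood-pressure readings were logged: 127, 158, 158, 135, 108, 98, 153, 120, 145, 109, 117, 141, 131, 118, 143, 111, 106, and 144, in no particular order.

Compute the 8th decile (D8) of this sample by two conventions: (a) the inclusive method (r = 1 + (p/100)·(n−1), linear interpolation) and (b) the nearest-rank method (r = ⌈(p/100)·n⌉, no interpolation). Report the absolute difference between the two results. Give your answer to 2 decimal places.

Sorted: 98, 106, 108, 109, 111, 117, 118, 120, 127, 131, 135, 141, 143, 144, 145, 153, 158, 158.
n = 18.
(a) r = 14.6; between ranks 14 (144) and 15 (145): 144.6.
(b) the nearest-rank method: rank 15 → 145.
|144.6 − 145| = 0.4.

0.40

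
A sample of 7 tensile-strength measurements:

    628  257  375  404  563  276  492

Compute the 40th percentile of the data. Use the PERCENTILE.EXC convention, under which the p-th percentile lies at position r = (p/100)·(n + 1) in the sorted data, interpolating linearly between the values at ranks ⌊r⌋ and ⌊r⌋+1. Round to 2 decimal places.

380.80

Sorted: 257, 276, 375, 404, 492, 563, 628.
n = 7.
r = (40/100)·(7 + 1) = 3.2.
Rank 3 is 375 and rank 4 is 404.
Interpolate: 375 + 0.2·(404 − 375) = 375 + 0.2·29 = 380.8.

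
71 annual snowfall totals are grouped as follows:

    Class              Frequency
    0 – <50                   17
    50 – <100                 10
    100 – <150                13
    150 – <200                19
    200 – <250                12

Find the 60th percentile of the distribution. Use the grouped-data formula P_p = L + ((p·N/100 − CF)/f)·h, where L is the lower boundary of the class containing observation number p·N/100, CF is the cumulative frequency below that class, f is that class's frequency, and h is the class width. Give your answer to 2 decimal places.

N = 71; target position k = 60/100 · 71 = 42.6.
Cumulative frequencies: 17, 27, 40, 59, 71.
Observation 42.6 falls in the class 150 – <200.
L = 150, CF = 40, f = 19, h = 50.
P60 = 150 + ((42.6 − 40)/19)·50 = 150 + 6.84211 = 156.842.

156.84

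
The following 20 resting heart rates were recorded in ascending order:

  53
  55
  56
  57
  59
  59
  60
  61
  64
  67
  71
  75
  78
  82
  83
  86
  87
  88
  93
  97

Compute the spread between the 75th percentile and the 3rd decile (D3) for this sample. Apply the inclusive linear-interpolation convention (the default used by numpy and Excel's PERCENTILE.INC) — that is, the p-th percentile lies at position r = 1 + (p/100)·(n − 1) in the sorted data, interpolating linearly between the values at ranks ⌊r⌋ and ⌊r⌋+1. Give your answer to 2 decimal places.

n = 20.
P30: r = 6.7; ranks 6–7 are 59, 60; interpolating gives 59.7.
P75: r = 15.25; ranks 15–16 are 83, 86; interpolating gives 83.75.
Difference: 83.75 − 59.7 = 24.05.

24.05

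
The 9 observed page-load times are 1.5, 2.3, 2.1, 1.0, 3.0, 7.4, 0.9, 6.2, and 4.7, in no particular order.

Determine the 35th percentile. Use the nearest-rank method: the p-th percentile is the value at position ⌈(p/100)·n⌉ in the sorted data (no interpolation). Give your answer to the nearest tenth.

2.1

Sorted: 0.9, 1.0, 1.5, 2.1, 2.3, 3.0, 4.7, 6.2, 7.4.
n = 9.
Position = ⌈35/100 · 9⌉ = ⌈3.15⌉ = 4.
The value at rank 4 is 2.1.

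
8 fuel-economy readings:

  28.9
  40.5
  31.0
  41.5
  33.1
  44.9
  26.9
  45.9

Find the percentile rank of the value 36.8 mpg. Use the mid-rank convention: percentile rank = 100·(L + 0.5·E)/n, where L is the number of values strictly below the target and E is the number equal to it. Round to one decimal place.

50.0

Sorted: 26.9, 28.9, 31.0, 33.1, 40.5, 41.5, 44.9, 45.9.
Count below 36.8: L = 4; count equal: E = 0; n = 8.
Percentile rank = 100·(4 + 0.5·0)/8 = 100·4/8 = 50.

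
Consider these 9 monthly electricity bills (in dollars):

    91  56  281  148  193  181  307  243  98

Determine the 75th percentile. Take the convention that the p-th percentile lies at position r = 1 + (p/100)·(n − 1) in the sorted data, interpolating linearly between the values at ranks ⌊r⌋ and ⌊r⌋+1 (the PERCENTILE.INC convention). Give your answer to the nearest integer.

Sorted: 56, 91, 98, 148, 181, 193, 243, 281, 307.
n = 9.
r = 1 + (75/100)·(9 − 1) = 1 + 6 = 7.
r is an integer, so P75 is the value at rank 7: 243.

243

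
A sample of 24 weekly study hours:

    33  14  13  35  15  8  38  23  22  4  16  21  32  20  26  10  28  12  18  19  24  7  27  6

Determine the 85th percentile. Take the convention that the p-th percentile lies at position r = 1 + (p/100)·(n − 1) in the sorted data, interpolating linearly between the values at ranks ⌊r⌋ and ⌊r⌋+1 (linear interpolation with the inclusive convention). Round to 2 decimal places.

Sorted: 4, 6, 7, 8, 10, 12, 13, 14, 15, 16, 18, 19, 20, 21, 22, 23, 24, 26, 27, 28, 32, 33, 35, 38.
n = 24.
r = 1 + (85/100)·(24 − 1) = 1 + 19.55 = 20.55.
Rank 20 is 28 and rank 21 is 32.
Interpolate: 28 + 0.55·(32 − 28) = 28 + 0.55·4 = 30.2.

30.20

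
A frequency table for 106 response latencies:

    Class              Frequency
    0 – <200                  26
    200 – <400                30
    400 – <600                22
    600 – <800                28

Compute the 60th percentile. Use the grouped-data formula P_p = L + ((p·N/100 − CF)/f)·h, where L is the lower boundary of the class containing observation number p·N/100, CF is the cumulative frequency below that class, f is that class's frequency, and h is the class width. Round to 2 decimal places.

469.09

N = 106; target position k = 60/100 · 106 = 63.6.
Cumulative frequencies: 26, 56, 78, 106.
Observation 63.6 falls in the class 400 – <600.
L = 400, CF = 56, f = 22, h = 200.
P60 = 400 + ((63.6 − 56)/22)·200 = 400 + 69.0909 = 469.091.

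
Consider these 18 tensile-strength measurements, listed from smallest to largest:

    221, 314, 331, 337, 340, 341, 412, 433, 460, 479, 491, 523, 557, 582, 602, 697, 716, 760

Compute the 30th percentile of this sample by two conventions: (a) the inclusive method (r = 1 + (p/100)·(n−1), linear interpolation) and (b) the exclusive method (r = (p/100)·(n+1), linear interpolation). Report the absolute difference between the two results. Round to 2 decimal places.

7.40

n = 18.
(a) r = 6.1; between ranks 6 (341) and 7 (412): 348.1.
(b) r = 5.7; between ranks 5 (340) and 6 (341): 340.7.
|348.1 − 340.7| = 7.4.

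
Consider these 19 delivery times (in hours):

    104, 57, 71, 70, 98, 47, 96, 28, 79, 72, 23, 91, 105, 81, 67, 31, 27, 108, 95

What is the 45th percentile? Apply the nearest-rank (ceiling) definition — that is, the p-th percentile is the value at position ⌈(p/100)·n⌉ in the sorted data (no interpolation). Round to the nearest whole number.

Sorted: 23, 27, 28, 31, 47, 57, 67, 70, 71, 72, 79, 81, 91, 95, 96, 98, 104, 105, 108.
n = 19.
Position = ⌈45/100 · 19⌉ = ⌈8.55⌉ = 9.
The value at rank 9 is 71.

71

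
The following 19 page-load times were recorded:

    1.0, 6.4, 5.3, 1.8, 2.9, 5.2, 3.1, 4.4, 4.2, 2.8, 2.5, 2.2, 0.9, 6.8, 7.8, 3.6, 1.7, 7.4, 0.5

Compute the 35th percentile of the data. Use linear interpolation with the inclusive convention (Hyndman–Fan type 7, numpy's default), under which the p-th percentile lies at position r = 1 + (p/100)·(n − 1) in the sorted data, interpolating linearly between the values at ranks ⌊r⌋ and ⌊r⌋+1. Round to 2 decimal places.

Sorted: 0.5, 0.9, 1.0, 1.7, 1.8, 2.2, 2.5, 2.8, 2.9, 3.1, 3.6, 4.2, 4.4, 5.2, 5.3, 6.4, 6.8, 7.4, 7.8.
n = 19.
r = 1 + (35/100)·(19 − 1) = 1 + 6.3 = 7.3.
Rank 7 is 2.5 and rank 8 is 2.8.
Interpolate: 2.5 + 0.3·(2.8 − 2.5) = 2.5 + 0.3·0.3 = 2.59.

2.59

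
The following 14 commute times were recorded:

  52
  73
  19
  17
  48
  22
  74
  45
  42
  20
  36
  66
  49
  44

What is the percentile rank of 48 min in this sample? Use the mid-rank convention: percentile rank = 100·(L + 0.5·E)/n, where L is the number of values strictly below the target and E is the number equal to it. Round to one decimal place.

60.7

Sorted: 17, 19, 20, 22, 36, 42, 44, 45, 48, 49, 52, 66, 73, 74.
Count below 48: L = 8; count equal: E = 1; n = 14.
Percentile rank = 100·(8 + 0.5·1)/14 = 100·8.5/14 = 60.71.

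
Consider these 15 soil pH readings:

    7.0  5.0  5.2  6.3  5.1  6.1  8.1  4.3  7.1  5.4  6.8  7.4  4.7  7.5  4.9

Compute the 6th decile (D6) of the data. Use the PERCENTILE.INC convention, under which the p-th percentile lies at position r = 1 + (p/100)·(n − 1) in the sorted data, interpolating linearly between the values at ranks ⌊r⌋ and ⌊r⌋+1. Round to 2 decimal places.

6.50

Sorted: 4.3, 4.7, 4.9, 5.0, 5.1, 5.2, 5.4, 6.1, 6.3, 6.8, 7.0, 7.1, 7.4, 7.5, 8.1.
n = 15.
r = 1 + (60/100)·(15 − 1) = 1 + 8.4 = 9.4.
Rank 9 is 6.3 and rank 10 is 6.8.
Interpolate: 6.3 + 0.4·(6.8 − 6.3) = 6.3 + 0.4·0.5 = 6.5.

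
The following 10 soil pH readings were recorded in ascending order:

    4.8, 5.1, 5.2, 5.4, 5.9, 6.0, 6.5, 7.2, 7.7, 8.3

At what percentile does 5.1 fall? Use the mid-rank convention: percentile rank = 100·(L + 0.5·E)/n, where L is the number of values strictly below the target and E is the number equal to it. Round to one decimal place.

Count below 5.1: L = 1; count equal: E = 1; n = 10.
Percentile rank = 100·(1 + 0.5·1)/10 = 100·1.5/10 = 15.

15.0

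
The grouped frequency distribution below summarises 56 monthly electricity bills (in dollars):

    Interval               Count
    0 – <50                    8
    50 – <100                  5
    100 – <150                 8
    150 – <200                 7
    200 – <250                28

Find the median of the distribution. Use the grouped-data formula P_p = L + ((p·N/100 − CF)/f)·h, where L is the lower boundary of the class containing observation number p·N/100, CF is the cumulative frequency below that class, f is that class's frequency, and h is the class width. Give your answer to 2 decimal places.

N = 56; target position k = 50/100 · 56 = 28.
Cumulative frequencies: 8, 13, 21, 28, 56.
Observation 28 falls in the class 150 – <200.
L = 150, CF = 21, f = 7, h = 50.
P50 = 150 + ((28 − 21)/7)·50 = 150 + 50 = 200.

200.00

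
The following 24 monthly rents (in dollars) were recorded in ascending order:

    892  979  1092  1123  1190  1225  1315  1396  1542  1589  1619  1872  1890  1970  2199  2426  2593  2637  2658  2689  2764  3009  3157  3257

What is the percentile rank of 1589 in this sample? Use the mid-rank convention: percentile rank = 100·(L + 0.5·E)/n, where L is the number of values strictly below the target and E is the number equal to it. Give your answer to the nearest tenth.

Count below 1589: L = 9; count equal: E = 1; n = 24.
Percentile rank = 100·(9 + 0.5·1)/24 = 100·9.5/24 = 39.58.

39.6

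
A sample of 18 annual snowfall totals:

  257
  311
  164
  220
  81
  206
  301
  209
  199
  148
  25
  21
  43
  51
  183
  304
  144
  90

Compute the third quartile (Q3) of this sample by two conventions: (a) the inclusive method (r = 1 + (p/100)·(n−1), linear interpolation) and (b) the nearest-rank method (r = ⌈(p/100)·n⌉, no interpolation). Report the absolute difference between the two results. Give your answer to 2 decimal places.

2.75

Sorted: 21, 25, 43, 51, 81, 90, 144, 148, 164, 183, 199, 206, 209, 220, 257, 301, 304, 311.
n = 18.
(a) r = 13.75; between ranks 13 (209) and 14 (220): 217.25.
(b) the nearest-rank method: rank 14 → 220.
|217.25 − 220| = 2.75.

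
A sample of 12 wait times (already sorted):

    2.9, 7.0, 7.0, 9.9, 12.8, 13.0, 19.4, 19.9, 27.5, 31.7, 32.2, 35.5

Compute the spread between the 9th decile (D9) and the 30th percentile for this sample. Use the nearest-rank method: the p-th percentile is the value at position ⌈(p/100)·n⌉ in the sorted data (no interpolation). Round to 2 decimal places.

n = 12.
P30: rank ⌈30/100·12⌉ = 4 → 9.9.
P90: rank ⌈90/100·12⌉ = 11 → 32.2.
Difference: 32.2 − 9.9 = 22.3.

22.30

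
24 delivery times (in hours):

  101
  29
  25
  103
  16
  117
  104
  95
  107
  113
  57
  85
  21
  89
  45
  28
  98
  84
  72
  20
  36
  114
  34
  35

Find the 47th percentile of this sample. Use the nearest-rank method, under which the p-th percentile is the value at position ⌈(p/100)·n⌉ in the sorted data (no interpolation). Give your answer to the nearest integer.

Sorted: 16, 20, 21, 25, 28, 29, 34, 35, 36, 45, 57, 72, 84, 85, 89, 95, 98, 101, 103, 104, 107, 113, 114, 117.
n = 24.
Position = ⌈47/100 · 24⌉ = ⌈11.28⌉ = 12.
The value at rank 12 is 72.

72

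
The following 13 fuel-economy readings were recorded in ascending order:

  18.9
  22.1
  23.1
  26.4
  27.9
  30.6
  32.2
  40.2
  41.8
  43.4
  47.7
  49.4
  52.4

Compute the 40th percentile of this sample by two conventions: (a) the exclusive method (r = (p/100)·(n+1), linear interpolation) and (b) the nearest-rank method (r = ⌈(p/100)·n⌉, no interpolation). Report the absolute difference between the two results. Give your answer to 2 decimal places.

n = 13.
(a) r = 5.6; between ranks 5 (27.9) and 6 (30.6): 29.52.
(b) the nearest-rank method: rank 6 → 30.6.
|29.52 − 30.6| = 1.08.

1.08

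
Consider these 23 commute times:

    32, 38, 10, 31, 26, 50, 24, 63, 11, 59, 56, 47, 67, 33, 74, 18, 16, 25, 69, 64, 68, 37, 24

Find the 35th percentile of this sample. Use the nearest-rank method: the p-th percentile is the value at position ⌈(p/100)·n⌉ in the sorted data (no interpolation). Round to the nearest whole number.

Sorted: 10, 11, 16, 18, 24, 24, 25, 26, 31, 32, 33, 37, 38, 47, 50, 56, 59, 63, 64, 67, 68, 69, 74.
n = 23.
Position = ⌈35/100 · 23⌉ = ⌈8.05⌉ = 9.
The value at rank 9 is 31.

31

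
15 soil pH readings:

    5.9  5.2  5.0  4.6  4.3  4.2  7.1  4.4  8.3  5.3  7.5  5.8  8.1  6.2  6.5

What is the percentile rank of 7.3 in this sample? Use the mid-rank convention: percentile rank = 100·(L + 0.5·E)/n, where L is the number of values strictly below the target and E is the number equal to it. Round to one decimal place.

Sorted: 4.2, 4.3, 4.4, 4.6, 5.0, 5.2, 5.3, 5.8, 5.9, 6.2, 6.5, 7.1, 7.5, 8.1, 8.3.
Count below 7.3: L = 12; count equal: E = 0; n = 15.
Percentile rank = 100·(12 + 0.5·0)/15 = 100·12/15 = 80.

80.0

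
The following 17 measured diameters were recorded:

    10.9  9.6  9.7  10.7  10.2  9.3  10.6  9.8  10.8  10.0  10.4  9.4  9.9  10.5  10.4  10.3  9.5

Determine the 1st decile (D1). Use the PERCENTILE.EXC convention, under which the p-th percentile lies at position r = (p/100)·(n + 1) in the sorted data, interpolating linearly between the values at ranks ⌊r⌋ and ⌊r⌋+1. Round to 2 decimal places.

Sorted: 9.3, 9.4, 9.5, 9.6, 9.7, 9.8, 9.9, 10.0, 10.2, 10.3, 10.4, 10.4, 10.5, 10.6, 10.7, 10.8, 10.9.
n = 17.
r = (10/100)·(17 + 1) = 1.8.
Rank 1 is 9.3 and rank 2 is 9.4.
Interpolate: 9.3 + 0.8·(9.4 − 9.3) = 9.3 + 0.8·0.1 = 9.38.

9.38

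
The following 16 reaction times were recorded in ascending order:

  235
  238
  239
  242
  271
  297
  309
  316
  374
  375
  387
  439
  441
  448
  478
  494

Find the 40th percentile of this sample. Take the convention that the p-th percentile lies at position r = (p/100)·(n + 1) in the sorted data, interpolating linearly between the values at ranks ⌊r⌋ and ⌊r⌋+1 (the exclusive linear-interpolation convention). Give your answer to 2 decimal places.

n = 16.
r = (40/100)·(16 + 1) = 6.8.
Rank 6 is 297 and rank 7 is 309.
Interpolate: 297 + 0.8·(309 − 297) = 297 + 0.8·12 = 306.6.

306.60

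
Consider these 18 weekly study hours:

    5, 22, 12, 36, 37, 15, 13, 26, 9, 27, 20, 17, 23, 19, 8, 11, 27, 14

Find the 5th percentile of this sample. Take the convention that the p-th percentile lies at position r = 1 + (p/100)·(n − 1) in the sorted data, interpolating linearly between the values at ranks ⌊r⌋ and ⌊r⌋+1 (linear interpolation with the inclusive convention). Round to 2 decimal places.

7.55

Sorted: 5, 8, 9, 11, 12, 13, 14, 15, 17, 19, 20, 22, 23, 26, 27, 27, 36, 37.
n = 18.
r = 1 + (5/100)·(18 − 1) = 1 + 0.85 = 1.85.
Rank 1 is 5 and rank 2 is 8.
Interpolate: 5 + 0.85·(8 − 5) = 5 + 0.85·3 = 7.55.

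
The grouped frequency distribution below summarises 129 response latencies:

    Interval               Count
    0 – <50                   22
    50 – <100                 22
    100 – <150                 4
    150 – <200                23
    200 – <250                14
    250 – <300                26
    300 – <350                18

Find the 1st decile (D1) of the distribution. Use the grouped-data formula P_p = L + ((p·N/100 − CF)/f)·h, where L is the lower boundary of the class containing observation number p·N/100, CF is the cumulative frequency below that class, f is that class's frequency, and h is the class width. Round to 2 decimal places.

29.32

N = 129; target position k = 10/100 · 129 = 12.9.
Cumulative frequencies: 22, 44, 48, 71, 85, 111, 129.
Observation 12.9 falls in the class 0 – <50.
L = 0, CF = 0, f = 22, h = 50.
P10 = 0 + ((12.9 − 0)/22)·50 = 0 + 29.3182 = 29.3182.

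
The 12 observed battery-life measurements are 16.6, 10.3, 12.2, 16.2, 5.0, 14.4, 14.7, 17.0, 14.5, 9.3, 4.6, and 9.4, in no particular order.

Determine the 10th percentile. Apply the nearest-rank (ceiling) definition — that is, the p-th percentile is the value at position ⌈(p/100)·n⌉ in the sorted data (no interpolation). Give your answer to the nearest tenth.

5.0

Sorted: 4.6, 5.0, 9.3, 9.4, 10.3, 12.2, 14.4, 14.5, 14.7, 16.2, 16.6, 17.0.
n = 12.
Position = ⌈10/100 · 12⌉ = ⌈1.2⌉ = 2.
The value at rank 2 is 5.0.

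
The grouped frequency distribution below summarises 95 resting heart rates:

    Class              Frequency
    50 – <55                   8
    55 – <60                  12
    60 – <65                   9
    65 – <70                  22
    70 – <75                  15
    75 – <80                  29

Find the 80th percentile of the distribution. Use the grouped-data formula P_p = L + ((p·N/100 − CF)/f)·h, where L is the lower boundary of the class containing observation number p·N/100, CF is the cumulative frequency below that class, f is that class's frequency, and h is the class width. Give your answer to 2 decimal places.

N = 95; target position k = 80/100 · 95 = 76.
Cumulative frequencies: 8, 20, 29, 51, 66, 95.
Observation 76 falls in the class 75 – <80.
L = 75, CF = 66, f = 29, h = 5.
P80 = 75 + ((76 − 66)/29)·5 = 75 + 1.72414 = 76.7241.

76.72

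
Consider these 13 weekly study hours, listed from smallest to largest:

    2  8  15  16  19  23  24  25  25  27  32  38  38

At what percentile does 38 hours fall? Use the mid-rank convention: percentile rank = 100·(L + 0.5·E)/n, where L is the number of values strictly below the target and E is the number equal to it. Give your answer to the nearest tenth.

Count below 38: L = 11; count equal: E = 2; n = 13.
Percentile rank = 100·(11 + 0.5·2)/13 = 100·12/13 = 92.31.

92.3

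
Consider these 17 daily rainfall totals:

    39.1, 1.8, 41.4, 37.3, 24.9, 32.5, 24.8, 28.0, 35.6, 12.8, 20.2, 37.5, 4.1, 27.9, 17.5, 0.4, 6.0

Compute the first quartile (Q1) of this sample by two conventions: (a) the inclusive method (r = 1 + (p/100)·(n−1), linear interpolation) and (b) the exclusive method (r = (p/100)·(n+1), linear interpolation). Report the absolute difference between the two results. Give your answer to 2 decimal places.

Sorted: 0.4, 1.8, 4.1, 6.0, 12.8, 17.5, 20.2, 24.8, 24.9, 27.9, 28.0, 32.5, 35.6, 37.3, 37.5, 39.1, 41.4.
n = 17.
(a) r = 5 → value at rank 5 = 12.8.
(b) r = 4.5; between ranks 4 (6.0) and 5 (12.8): 9.4.
|12.8 − 9.4| = 3.4.

3.40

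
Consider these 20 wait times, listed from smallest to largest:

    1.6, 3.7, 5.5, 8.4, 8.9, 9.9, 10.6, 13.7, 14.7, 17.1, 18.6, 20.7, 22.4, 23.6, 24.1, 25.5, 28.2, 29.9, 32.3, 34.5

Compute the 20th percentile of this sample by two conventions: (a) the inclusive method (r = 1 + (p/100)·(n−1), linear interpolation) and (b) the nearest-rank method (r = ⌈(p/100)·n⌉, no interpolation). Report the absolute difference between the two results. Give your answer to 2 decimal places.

0.40

n = 20.
(a) r = 4.8; between ranks 4 (8.4) and 5 (8.9): 8.8.
(b) the nearest-rank method: rank 4 → 8.4.
|8.8 − 8.4| = 0.4.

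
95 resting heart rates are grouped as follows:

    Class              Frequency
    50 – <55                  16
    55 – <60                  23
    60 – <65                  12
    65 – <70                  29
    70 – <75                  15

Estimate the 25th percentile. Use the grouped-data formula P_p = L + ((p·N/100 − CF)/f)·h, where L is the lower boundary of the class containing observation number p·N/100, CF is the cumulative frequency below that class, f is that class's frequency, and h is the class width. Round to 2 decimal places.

N = 95; target position k = 25/100 · 95 = 23.75.
Cumulative frequencies: 16, 39, 51, 80, 95.
Observation 23.75 falls in the class 55 – <60.
L = 55, CF = 16, f = 23, h = 5.
P25 = 55 + ((23.75 − 16)/23)·5 = 55 + 1.68478 = 56.6848.

56.68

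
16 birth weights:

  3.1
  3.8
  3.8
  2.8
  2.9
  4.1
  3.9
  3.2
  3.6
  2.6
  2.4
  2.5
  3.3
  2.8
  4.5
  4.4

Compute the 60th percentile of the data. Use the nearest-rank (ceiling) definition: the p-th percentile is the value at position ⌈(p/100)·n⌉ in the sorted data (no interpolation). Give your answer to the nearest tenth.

3.6

Sorted: 2.4, 2.5, 2.6, 2.8, 2.8, 2.9, 3.1, 3.2, 3.3, 3.6, 3.8, 3.8, 3.9, 4.1, 4.4, 4.5.
n = 16.
Position = ⌈60/100 · 16⌉ = ⌈9.6⌉ = 10.
The value at rank 10 is 3.6.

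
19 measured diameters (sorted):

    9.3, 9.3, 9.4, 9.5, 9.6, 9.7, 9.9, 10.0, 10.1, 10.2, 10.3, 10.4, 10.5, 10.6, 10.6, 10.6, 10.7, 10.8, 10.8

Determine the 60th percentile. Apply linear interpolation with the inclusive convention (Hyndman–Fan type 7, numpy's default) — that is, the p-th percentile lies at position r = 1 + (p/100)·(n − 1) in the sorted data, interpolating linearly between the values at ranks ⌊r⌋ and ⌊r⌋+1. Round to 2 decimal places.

10.38

n = 19.
r = 1 + (60/100)·(19 − 1) = 1 + 10.8 = 11.8.
Rank 11 is 10.3 and rank 12 is 10.4.
Interpolate: 10.3 + 0.8·(10.4 − 10.3) = 10.3 + 0.8·0.1 = 10.38.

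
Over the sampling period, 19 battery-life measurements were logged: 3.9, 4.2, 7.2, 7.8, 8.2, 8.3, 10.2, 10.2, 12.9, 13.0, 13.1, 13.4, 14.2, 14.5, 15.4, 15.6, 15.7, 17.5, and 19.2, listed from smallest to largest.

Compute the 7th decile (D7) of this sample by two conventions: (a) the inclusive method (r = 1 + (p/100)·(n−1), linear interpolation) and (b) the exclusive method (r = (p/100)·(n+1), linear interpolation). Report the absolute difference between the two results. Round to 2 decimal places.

0.12

n = 19.
(a) r = 13.6; between ranks 13 (14.2) and 14 (14.5): 14.38.
(b) r = 14 → value at rank 14 = 14.5.
|14.38 − 14.5| = 0.12.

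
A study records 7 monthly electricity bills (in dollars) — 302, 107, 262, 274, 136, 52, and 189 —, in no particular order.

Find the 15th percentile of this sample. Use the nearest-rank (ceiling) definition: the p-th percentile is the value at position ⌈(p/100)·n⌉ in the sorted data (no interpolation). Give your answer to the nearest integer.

Sorted: 52, 107, 136, 189, 262, 274, 302.
n = 7.
Position = ⌈15/100 · 7⌉ = ⌈1.05⌉ = 2.
The value at rank 2 is 107.

107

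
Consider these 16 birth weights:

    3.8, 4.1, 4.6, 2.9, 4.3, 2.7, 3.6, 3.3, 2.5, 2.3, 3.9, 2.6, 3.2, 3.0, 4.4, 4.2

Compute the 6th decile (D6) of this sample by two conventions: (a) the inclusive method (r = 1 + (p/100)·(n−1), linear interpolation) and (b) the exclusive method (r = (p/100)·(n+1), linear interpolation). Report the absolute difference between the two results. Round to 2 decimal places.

Sorted: 2.3, 2.5, 2.6, 2.7, 2.9, 3.0, 3.2, 3.3, 3.6, 3.8, 3.9, 4.1, 4.2, 4.3, 4.4, 4.6.
n = 16.
(a) r = 10 → value at rank 10 = 3.8.
(b) r = 10.2; between ranks 10 (3.8) and 11 (3.9): 3.82.
|3.8 − 3.82| = 0.02.

0.02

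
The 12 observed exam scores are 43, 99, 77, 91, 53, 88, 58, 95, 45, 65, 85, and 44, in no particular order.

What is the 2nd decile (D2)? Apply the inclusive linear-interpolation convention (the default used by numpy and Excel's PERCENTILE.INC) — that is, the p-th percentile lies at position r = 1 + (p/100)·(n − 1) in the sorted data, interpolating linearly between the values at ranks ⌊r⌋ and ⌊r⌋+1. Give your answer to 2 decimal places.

46.60

Sorted: 43, 44, 45, 53, 58, 65, 77, 85, 88, 91, 95, 99.
n = 12.
r = 1 + (20/100)·(12 − 1) = 1 + 2.2 = 3.2.
Rank 3 is 45 and rank 4 is 53.
Interpolate: 45 + 0.2·(53 − 45) = 45 + 0.2·8 = 46.6.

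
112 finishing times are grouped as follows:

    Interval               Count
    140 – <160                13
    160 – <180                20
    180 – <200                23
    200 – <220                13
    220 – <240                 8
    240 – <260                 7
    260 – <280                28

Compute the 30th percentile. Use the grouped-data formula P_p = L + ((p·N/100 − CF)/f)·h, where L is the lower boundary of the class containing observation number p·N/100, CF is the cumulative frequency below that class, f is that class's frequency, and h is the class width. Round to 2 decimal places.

N = 112; target position k = 30/100 · 112 = 33.6.
Cumulative frequencies: 13, 33, 56, 69, 77, 84, 112.
Observation 33.6 falls in the class 180 – <200.
L = 180, CF = 33, f = 23, h = 20.
P30 = 180 + ((33.6 − 33)/23)·20 = 180 + 0.521739 = 180.522.

180.52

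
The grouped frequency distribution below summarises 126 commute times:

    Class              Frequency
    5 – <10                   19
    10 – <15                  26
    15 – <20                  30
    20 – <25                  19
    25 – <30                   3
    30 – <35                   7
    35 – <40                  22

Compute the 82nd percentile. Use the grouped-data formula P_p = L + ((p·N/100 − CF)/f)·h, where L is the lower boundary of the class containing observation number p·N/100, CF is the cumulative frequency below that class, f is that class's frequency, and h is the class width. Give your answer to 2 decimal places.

N = 126; target position k = 82/100 · 126 = 103.32.
Cumulative frequencies: 19, 45, 75, 94, 97, 104, 126.
Observation 103.32 falls in the class 30 – <35.
L = 30, CF = 97, f = 7, h = 5.
P82 = 30 + ((103.32 − 97)/7)·5 = 30 + 4.51429 = 34.5143.

34.51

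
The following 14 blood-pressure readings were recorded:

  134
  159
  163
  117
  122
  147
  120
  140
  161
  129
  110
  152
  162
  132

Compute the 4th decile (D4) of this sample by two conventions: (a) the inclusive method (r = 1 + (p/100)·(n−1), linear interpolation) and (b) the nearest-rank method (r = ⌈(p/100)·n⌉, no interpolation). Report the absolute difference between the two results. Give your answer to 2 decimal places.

Sorted: 110, 117, 120, 122, 129, 132, 134, 140, 147, 152, 159, 161, 162, 163.
n = 14.
(a) r = 6.2; between ranks 6 (132) and 7 (134): 132.4.
(b) the nearest-rank method: rank 6 → 132.
|132.4 − 132| = 0.4.

0.40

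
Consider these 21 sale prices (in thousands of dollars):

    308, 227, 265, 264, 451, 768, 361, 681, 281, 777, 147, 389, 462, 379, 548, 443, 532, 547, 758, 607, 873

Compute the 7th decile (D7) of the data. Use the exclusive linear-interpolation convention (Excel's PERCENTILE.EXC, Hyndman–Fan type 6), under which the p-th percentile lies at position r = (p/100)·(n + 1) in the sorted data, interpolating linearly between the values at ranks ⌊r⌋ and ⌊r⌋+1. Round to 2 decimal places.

571.60

Sorted: 147, 227, 264, 265, 281, 308, 361, 379, 389, 443, 451, 462, 532, 547, 548, 607, 681, 758, 768, 777, 873.
n = 21.
r = (70/100)·(21 + 1) = 15.4.
Rank 15 is 548 and rank 16 is 607.
Interpolate: 548 + 0.4·(607 − 548) = 548 + 0.4·59 = 571.6.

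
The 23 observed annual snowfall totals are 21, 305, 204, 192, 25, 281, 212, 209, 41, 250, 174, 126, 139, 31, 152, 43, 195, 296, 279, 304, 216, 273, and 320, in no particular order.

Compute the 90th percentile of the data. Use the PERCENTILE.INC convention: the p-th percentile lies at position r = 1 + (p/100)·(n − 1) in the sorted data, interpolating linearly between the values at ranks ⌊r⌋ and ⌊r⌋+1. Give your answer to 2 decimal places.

Sorted: 21, 25, 31, 41, 43, 126, 139, 152, 174, 192, 195, 204, 209, 212, 216, 250, 273, 279, 281, 296, 304, 305, 320.
n = 23.
r = 1 + (90/100)·(23 − 1) = 1 + 19.8 = 20.8.
Rank 20 is 296 and rank 21 is 304.
Interpolate: 296 + 0.8·(304 − 296) = 296 + 0.8·8 = 302.4.

302.40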